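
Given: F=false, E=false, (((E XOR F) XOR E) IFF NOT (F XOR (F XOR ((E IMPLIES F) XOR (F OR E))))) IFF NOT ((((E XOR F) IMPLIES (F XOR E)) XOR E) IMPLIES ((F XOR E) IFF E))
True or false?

E XOR F = false XOR false = false
(E XOR F) XOR E = false XOR false = false
E IMPLIES F = false IMPLIES false = true
F OR E = false OR false = false
(E IMPLIES F) XOR (F OR E) = true XOR false = true
F XOR ((E IMPLIES F) XOR (F OR E)) = false XOR true = true
F XOR (F XOR ((E IMPLIES F) XOR (F OR E))) = false XOR true = true
NOT (F XOR (F XOR ((E IMPLIES F) XOR (F OR E)))) = NOT true = false
((E XOR F) XOR E) IFF NOT (F XOR (F XOR ((E IMPLIES F) XOR (F OR E)))) = false IFF false = true
E XOR F = false XOR false = false
F XOR E = false XOR false = false
(E XOR F) IMPLIES (F XOR E) = false IMPLIES false = true
((E XOR F) IMPLIES (F XOR E)) XOR E = true XOR false = true
F XOR E = false XOR false = false
(F XOR E) IFF E = false IFF false = true
(((E XOR F) IMPLIES (F XOR E)) XOR E) IMPLIES ((F XOR E) IFF E) = true IMPLIES true = true
NOT ((((E XOR F) IMPLIES (F XOR E)) XOR E) IMPLIES ((F XOR E) IFF E)) = NOT true = false
(((E XOR F) XOR E) IFF NOT (F XOR (F XOR ((E IMPLIES F) XOR (F OR E))))) IFF NOT ((((E XOR F) IMPLIES (F XOR E)) XOR E) IMPLIES ((F XOR E) IFF E)) = true IFF false = false

false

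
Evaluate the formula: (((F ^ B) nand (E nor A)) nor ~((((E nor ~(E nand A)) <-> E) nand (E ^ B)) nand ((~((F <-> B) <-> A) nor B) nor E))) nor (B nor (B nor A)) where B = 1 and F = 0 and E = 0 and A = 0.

F ^ B = 0 ^ 1 = 1
E nor A = 0 nor 0 = 1
(F ^ B) nand (E nor A) = 1 nand 1 = 0
E nand A = 0 nand 0 = 1
~(E nand A) = ~1 = 0
E nor ~(E nand A) = 0 nor 0 = 1
(E nor ~(E nand A)) <-> E = 1 <-> 0 = 0
E ^ B = 0 ^ 1 = 1
((E nor ~(E nand A)) <-> E) nand (E ^ B) = 0 nand 1 = 1
F <-> B = 0 <-> 1 = 0
(F <-> B) <-> A = 0 <-> 0 = 1
~((F <-> B) <-> A) = ~1 = 0
~((F <-> B) <-> A) nor B = 0 nor 1 = 0
(~((F <-> B) <-> A) nor B) nor E = 0 nor 0 = 1
(((E nor ~(E nand A)) <-> E) nand (E ^ B)) nand ((~((F <-> B) <-> A) nor B) nor E) = 1 nand 1 = 0
~((((E nor ~(E nand A)) <-> E) nand (E ^ B)) nand ((~((F <-> B) <-> A) nor B) nor E)) = ~0 = 1
((F ^ B) nand (E nor A)) nor ~((((E nor ~(E nand A)) <-> E) nand (E ^ B)) nand ((~((F <-> B) <-> A) nor B) nor E)) = 0 nor 1 = 0
B nor A = 1 nor 0 = 0
B nor (B nor A) = 1 nor 0 = 0
(((F ^ B) nand (E nor A)) nor ~((((E nor ~(E nand A)) <-> E) nand (E ^ B)) nand ((~((F <-> B) <-> A) nor B) nor E))) nor (B nor (B nor A)) = 0 nor 0 = 1

1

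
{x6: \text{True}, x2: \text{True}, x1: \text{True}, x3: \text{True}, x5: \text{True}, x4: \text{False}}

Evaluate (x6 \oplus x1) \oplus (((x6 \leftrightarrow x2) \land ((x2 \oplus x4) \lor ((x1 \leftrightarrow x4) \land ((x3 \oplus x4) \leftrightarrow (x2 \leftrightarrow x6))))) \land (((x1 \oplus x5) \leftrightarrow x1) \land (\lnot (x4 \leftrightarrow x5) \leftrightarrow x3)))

\text{False}

x6 \oplus x1 = \text{True} \oplus \text{True} = \text{False}
x6 \leftrightarrow x2 = \text{True} \leftrightarrow \text{True} = \text{True}
x2 \oplus x4 = \text{True} \oplus \text{False} = \text{True}
x1 \leftrightarrow x4 = \text{True} \leftrightarrow \text{False} = \text{False}
x3 \oplus x4 = \text{True} \oplus \text{False} = \text{True}
x2 \leftrightarrow x6 = \text{True} \leftrightarrow \text{True} = \text{True}
(x3 \oplus x4) \leftrightarrow (x2 \leftrightarrow x6) = \text{True} \leftrightarrow \text{True} = \text{True}
(x1 \leftrightarrow x4) \land ((x3 \oplus x4) \leftrightarrow (x2 \leftrightarrow x6)) = \text{False} \land \text{True} = \text{False}
(x2 \oplus x4) \lor ((x1 \leftrightarrow x4) \land ((x3 \oplus x4) \leftrightarrow (x2 \leftrightarrow x6))) = \text{True} \lor \text{False} = \text{True}
(x6 \leftrightarrow x2) \land ((x2 \oplus x4) \lor ((x1 \leftrightarrow x4) \land ((x3 \oplus x4) \leftrightarrow (x2 \leftrightarrow x6)))) = \text{True} \land \text{True} = \text{True}
x1 \oplus x5 = \text{True} \oplus \text{True} = \text{False}
(x1 \oplus x5) \leftrightarrow x1 = \text{False} \leftrightarrow \text{True} = \text{False}
x4 \leftrightarrow x5 = \text{False} \leftrightarrow \text{True} = \text{False}
\lnot (x4 \leftrightarrow x5) = \lnot \text{False} = \text{True}
\lnot (x4 \leftrightarrow x5) \leftrightarrow x3 = \text{True} \leftrightarrow \text{True} = \text{True}
((x1 \oplus x5) \leftrightarrow x1) \land (\lnot (x4 \leftrightarrow x5) \leftrightarrow x3) = \text{False} \land \text{True} = \text{False}
((x6 \leftrightarrow x2) \land ((x2 \oplus x4) \lor ((x1 \leftrightarrow x4) \land ((x3 \oplus x4) \leftrightarrow (x2 \leftrightarrow x6))))) \land (((x1 \oplus x5) \leftrightarrow x1) \land (\lnot (x4 \leftrightarrow x5) \leftrightarrow x3)) = \text{True} \land \text{False} = \text{False}
(x6 \oplus x1) \oplus (((x6 \leftrightarrow x2) \land ((x2 \oplus x4) \lor ((x1 \leftrightarrow x4) \land ((x3 \oplus x4) \leftrightarrow (x2 \leftrightarrow x6))))) \land (((x1 \oplus x5) \leftrightarrow x1) \land (\lnot (x4 \leftrightarrow x5) \leftrightarrow x3))) = \text{False} \oplus \text{False} = \text{False}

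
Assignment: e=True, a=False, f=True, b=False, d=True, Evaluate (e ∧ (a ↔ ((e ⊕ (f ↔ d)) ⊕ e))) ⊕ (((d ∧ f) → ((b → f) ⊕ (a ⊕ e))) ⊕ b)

Substituting e=True, a=False, f=True, b=False, d=True:
f ↔ d = True ↔ True = True
e ⊕ (f ↔ d) = True ⊕ True = False
(e ⊕ (f ↔ d)) ⊕ e = False ⊕ True = True
a ↔ ((e ⊕ (f ↔ d)) ⊕ e) = False ↔ True = False
e ∧ (a ↔ ((e ⊕ (f ↔ d)) ⊕ e)) = True ∧ False = False
d ∧ f = True ∧ True = True
b → f = False → True = True
a ⊕ e = False ⊕ True = True
(b → f) ⊕ (a ⊕ e) = True ⊕ True = False
(d ∧ f) → ((b → f) ⊕ (a ⊕ e)) = True → False = False
((d ∧ f) → ((b → f) ⊕ (a ⊕ e))) ⊕ b = False ⊕ False = False
(e ∧ (a ↔ ((e ⊕ (f ↔ d)) ⊕ e))) ⊕ (((d ∧ f) → ((b → f) ⊕ (a ⊕ e))) ⊕ b) = False ⊕ False = False

False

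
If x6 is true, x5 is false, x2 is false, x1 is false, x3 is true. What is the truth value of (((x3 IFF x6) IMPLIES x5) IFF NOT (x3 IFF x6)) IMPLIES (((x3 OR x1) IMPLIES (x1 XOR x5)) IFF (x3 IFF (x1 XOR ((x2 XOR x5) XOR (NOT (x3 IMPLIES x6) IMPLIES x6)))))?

F

x3 IFF x6 = T IFF T = T
(x3 IFF x6) IMPLIES x5 = T IMPLIES F = F
x3 IFF x6 = T IFF T = T
NOT (x3 IFF x6) = NOT T = F
((x3 IFF x6) IMPLIES x5) IFF NOT (x3 IFF x6) = F IFF F = T
x3 OR x1 = T OR F = T
x1 XOR x5 = F XOR F = F
(x3 OR x1) IMPLIES (x1 XOR x5) = T IMPLIES F = F
x2 XOR x5 = F XOR F = F
x3 IMPLIES x6 = T IMPLIES T = T
NOT (x3 IMPLIES x6) = NOT T = F
NOT (x3 IMPLIES x6) IMPLIES x6 = F IMPLIES T = T
(x2 XOR x5) XOR (NOT (x3 IMPLIES x6) IMPLIES x6) = F XOR T = T
x1 XOR ((x2 XOR x5) XOR (NOT (x3 IMPLIES x6) IMPLIES x6)) = F XOR T = T
x3 IFF (x1 XOR ((x2 XOR x5) XOR (NOT (x3 IMPLIES x6) IMPLIES x6))) = T IFF T = T
((x3 OR x1) IMPLIES (x1 XOR x5)) IFF (x3 IFF (x1 XOR ((x2 XOR x5) XOR (NOT (x3 IMPLIES x6) IMPLIES x6)))) = F IFF T = F
(((x3 IFF x6) IMPLIES x5) IFF NOT (x3 IFF x6)) IMPLIES (((x3 OR x1) IMPLIES (x1 XOR x5)) IFF (x3 IFF (x1 XOR ((x2 XOR x5) XOR (NOT (x3 IMPLIES x6) IMPLIES x6))))) = T IMPLIES F = F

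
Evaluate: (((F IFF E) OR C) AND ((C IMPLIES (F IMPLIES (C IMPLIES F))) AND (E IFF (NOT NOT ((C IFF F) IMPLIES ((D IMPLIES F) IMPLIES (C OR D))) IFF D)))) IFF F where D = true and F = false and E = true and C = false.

true

Substituting D=true, F=false, E=true, C=false:
F IFF E = false IFF true = false
(F IFF E) OR C = false OR false = false
C IMPLIES F = false IMPLIES false = true
F IMPLIES (C IMPLIES F) = false IMPLIES true = true
C IMPLIES (F IMPLIES (C IMPLIES F)) = false IMPLIES true = true
C IFF F = false IFF false = true
D IMPLIES F = true IMPLIES false = false
C OR D = false OR true = true
(D IMPLIES F) IMPLIES (C OR D) = false IMPLIES true = true
(C IFF F) IMPLIES ((D IMPLIES F) IMPLIES (C OR D)) = true IMPLIES true = true
NOT ((C IFF F) IMPLIES ((D IMPLIES F) IMPLIES (C OR D))) = NOT true = false
NOT NOT ((C IFF F) IMPLIES ((D IMPLIES F) IMPLIES (C OR D))) = NOT false = true
NOT NOT ((C IFF F) IMPLIES ((D IMPLIES F) IMPLIES (C OR D))) IFF D = true IFF true = true
E IFF (NOT NOT ((C IFF F) IMPLIES ((D IMPLIES F) IMPLIES (C OR D))) IFF D) = true IFF true = true
(C IMPLIES (F IMPLIES (C IMPLIES F))) AND (E IFF (NOT NOT ((C IFF F) IMPLIES ((D IMPLIES F) IMPLIES (C OR D))) IFF D)) = true AND true = true
((F IFF E) OR C) AND ((C IMPLIES (F IMPLIES (C IMPLIES F))) AND (E IFF (NOT NOT ((C IFF F) IMPLIES ((D IMPLIES F) IMPLIES (C OR D))) IFF D))) = false AND true = false
(((F IFF E) OR C) AND ((C IMPLIES (F IMPLIES (C IMPLIES F))) AND (E IFF (NOT NOT ((C IFF F) IMPLIES ((D IMPLIES F) IMPLIES (C OR D))) IFF D)))) IFF F = false IFF false = true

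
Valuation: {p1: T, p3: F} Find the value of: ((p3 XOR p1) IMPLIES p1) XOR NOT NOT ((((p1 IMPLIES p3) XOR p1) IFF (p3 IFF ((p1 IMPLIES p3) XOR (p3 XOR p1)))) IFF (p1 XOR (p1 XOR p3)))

p3 XOR p1 = F XOR T = T
(p3 XOR p1) IMPLIES p1 = T IMPLIES T = T
p1 IMPLIES p3 = T IMPLIES F = F
(p1 IMPLIES p3) XOR p1 = F XOR T = T
p1 IMPLIES p3 = T IMPLIES F = F
p3 XOR p1 = F XOR T = T
(p1 IMPLIES p3) XOR (p3 XOR p1) = F XOR T = T
p3 IFF ((p1 IMPLIES p3) XOR (p3 XOR p1)) = F IFF T = F
((p1 IMPLIES p3) XOR p1) IFF (p3 IFF ((p1 IMPLIES p3) XOR (p3 XOR p1))) = T IFF F = F
p1 XOR p3 = T XOR F = T
p1 XOR (p1 XOR p3) = T XOR T = F
(((p1 IMPLIES p3) XOR p1) IFF (p3 IFF ((p1 IMPLIES p3) XOR (p3 XOR p1)))) IFF (p1 XOR (p1 XOR p3)) = F IFF F = T
NOT ((((p1 IMPLIES p3) XOR p1) IFF (p3 IFF ((p1 IMPLIES p3) XOR (p3 XOR p1)))) IFF (p1 XOR (p1 XOR p3))) = NOT T = F
NOT NOT ((((p1 IMPLIES p3) XOR p1) IFF (p3 IFF ((p1 IMPLIES p3) XOR (p3 XOR p1)))) IFF (p1 XOR (p1 XOR p3))) = NOT F = T
((p3 XOR p1) IMPLIES p1) XOR NOT NOT ((((p1 IMPLIES p3) XOR p1) IFF (p3 IFF ((p1 IMPLIES p3) XOR (p3 XOR p1)))) IFF (p1 XOR (p1 XOR p3))) = T XOR T = F

F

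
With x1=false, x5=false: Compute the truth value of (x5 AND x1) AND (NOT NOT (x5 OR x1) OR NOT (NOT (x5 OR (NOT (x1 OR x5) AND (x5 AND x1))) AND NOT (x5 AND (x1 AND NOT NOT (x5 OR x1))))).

false

x5 AND x1 = false AND false = false
x5 OR x1 = false OR false = false
NOT (x5 OR x1) = NOT false = true
NOT NOT (x5 OR x1) = NOT true = false
x1 OR x5 = false OR false = false
NOT (x1 OR x5) = NOT false = true
x5 AND x1 = false AND false = false
NOT (x1 OR x5) AND (x5 AND x1) = true AND false = false
x5 OR (NOT (x1 OR x5) AND (x5 AND x1)) = false OR false = false
NOT (x5 OR (NOT (x1 OR x5) AND (x5 AND x1))) = NOT false = true
x5 OR x1 = false OR false = false
NOT (x5 OR x1) = NOT false = true
NOT NOT (x5 OR x1) = NOT true = false
x1 AND NOT NOT (x5 OR x1) = false AND false = false
x5 AND (x1 AND NOT NOT (x5 OR x1)) = false AND false = false
NOT (x5 AND (x1 AND NOT NOT (x5 OR x1))) = NOT false = true
NOT (x5 OR (NOT (x1 OR x5) AND (x5 AND x1))) AND NOT (x5 AND (x1 AND NOT NOT (x5 OR x1))) = true AND true = true
NOT (NOT (x5 OR (NOT (x1 OR x5) AND (x5 AND x1))) AND NOT (x5 AND (x1 AND NOT NOT (x5 OR x1)))) = NOT true = false
NOT NOT (x5 OR x1) OR NOT (NOT (x5 OR (NOT (x1 OR x5) AND (x5 AND x1))) AND NOT (x5 AND (x1 AND NOT NOT (x5 OR x1)))) = false OR false = false
(x5 AND x1) AND (NOT NOT (x5 OR x1) OR NOT (NOT (x5 OR (NOT (x1 OR x5) AND (x5 AND x1))) AND NOT (x5 AND (x1 AND NOT NOT (x5 OR x1))))) = false AND false = false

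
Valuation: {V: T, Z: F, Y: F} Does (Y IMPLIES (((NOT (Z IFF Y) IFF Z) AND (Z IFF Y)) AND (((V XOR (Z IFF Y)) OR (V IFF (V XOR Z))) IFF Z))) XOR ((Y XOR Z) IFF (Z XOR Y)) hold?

Z IFF Y = F IFF F = T
NOT (Z IFF Y) = NOT T = F
NOT (Z IFF Y) IFF Z = F IFF F = T
Z IFF Y = F IFF F = T
(NOT (Z IFF Y) IFF Z) AND (Z IFF Y) = T AND T = T
Z IFF Y = F IFF F = T
V XOR (Z IFF Y) = T XOR T = F
V XOR Z = T XOR F = T
V IFF (V XOR Z) = T IFF T = T
(V XOR (Z IFF Y)) OR (V IFF (V XOR Z)) = F OR T = T
((V XOR (Z IFF Y)) OR (V IFF (V XOR Z))) IFF Z = T IFF F = F
((NOT (Z IFF Y) IFF Z) AND (Z IFF Y)) AND (((V XOR (Z IFF Y)) OR (V IFF (V XOR Z))) IFF Z) = T AND F = F
Y IMPLIES (((NOT (Z IFF Y) IFF Z) AND (Z IFF Y)) AND (((V XOR (Z IFF Y)) OR (V IFF (V XOR Z))) IFF Z)) = F IMPLIES F = T
Y XOR Z = F XOR F = F
Z XOR Y = F XOR F = F
(Y XOR Z) IFF (Z XOR Y) = F IFF F = T
(Y IMPLIES (((NOT (Z IFF Y) IFF Z) AND (Z IFF Y)) AND (((V XOR (Z IFF Y)) OR (V IFF (V XOR Z))) IFF Z))) XOR ((Y XOR Z) IFF (Z XOR Y)) = T XOR T = F

F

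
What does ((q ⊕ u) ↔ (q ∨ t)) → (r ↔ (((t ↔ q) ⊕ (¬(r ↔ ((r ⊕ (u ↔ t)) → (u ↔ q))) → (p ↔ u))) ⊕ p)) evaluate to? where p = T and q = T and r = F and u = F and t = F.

q ⊕ u = T ⊕ F = T
q ∨ t = T ∨ F = T
(q ⊕ u) ↔ (q ∨ t) = T ↔ T = T
t ↔ q = F ↔ T = F
u ↔ t = F ↔ F = T
r ⊕ (u ↔ t) = F ⊕ T = T
u ↔ q = F ↔ T = F
(r ⊕ (u ↔ t)) → (u ↔ q) = T → F = F
r ↔ ((r ⊕ (u ↔ t)) → (u ↔ q)) = F ↔ F = T
¬(r ↔ ((r ⊕ (u ↔ t)) → (u ↔ q))) = ¬T = F
p ↔ u = T ↔ F = F
¬(r ↔ ((r ⊕ (u ↔ t)) → (u ↔ q))) → (p ↔ u) = F → F = T
(t ↔ q) ⊕ (¬(r ↔ ((r ⊕ (u ↔ t)) → (u ↔ q))) → (p ↔ u)) = F ⊕ T = T
((t ↔ q) ⊕ (¬(r ↔ ((r ⊕ (u ↔ t)) → (u ↔ q))) → (p ↔ u))) ⊕ p = T ⊕ T = F
r ↔ (((t ↔ q) ⊕ (¬(r ↔ ((r ⊕ (u ↔ t)) → (u ↔ q))) → (p ↔ u))) ⊕ p) = F ↔ F = T
((q ⊕ u) ↔ (q ∨ t)) → (r ↔ (((t ↔ q) ⊕ (¬(r ↔ ((r ⊕ (u ↔ t)) → (u ↔ q))) → (p ↔ u))) ⊕ p)) = T → T = T

T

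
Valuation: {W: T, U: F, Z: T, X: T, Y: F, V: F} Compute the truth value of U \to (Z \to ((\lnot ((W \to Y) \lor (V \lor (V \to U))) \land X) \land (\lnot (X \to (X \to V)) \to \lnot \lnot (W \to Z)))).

T

W \to Y = T \to F = F
V \to U = F \to F = T
V \lor (V \to U) = F \lor T = T
(W \to Y) \lor (V \lor (V \to U)) = F \lor T = T
\lnot ((W \to Y) \lor (V \lor (V \to U))) = \lnot T = F
\lnot ((W \to Y) \lor (V \lor (V \to U))) \land X = F \land T = F
X \to V = T \to F = F
X \to (X \to V) = T \to F = F
\lnot (X \to (X \to V)) = \lnot F = T
W \to Z = T \to T = T
\lnot (W \to Z) = \lnot T = F
\lnot \lnot (W \to Z) = \lnot F = T
\lnot (X \to (X \to V)) \to \lnot \lnot (W \to Z) = T \to T = T
(\lnot ((W \to Y) \lor (V \lor (V \to U))) \land X) \land (\lnot (X \to (X \to V)) \to \lnot \lnot (W \to Z)) = F \land T = F
Z \to ((\lnot ((W \to Y) \lor (V \lor (V \to U))) \land X) \land (\lnot (X \to (X \to V)) \to \lnot \lnot (W \to Z))) = T \to F = F
U \to (Z \to ((\lnot ((W \to Y) \lor (V \lor (V \to U))) \land X) \land (\lnot (X \to (X \to V)) \to \lnot \lnot (W \to Z)))) = F \to F = T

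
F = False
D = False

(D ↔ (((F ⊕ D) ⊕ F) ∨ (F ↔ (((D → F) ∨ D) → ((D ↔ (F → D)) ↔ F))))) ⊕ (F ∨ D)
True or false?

Substituting F=False, D=False:
F ⊕ D = False ⊕ False = False
(F ⊕ D) ⊕ F = False ⊕ False = False
D → F = False → False = True
(D → F) ∨ D = True ∨ False = True
F → D = False → False = True
D ↔ (F → D) = False ↔ True = False
(D ↔ (F → D)) ↔ F = False ↔ False = True
((D → F) ∨ D) → ((D ↔ (F → D)) ↔ F) = True → True = True
F ↔ (((D → F) ∨ D) → ((D ↔ (F → D)) ↔ F)) = False ↔ True = False
((F ⊕ D) ⊕ F) ∨ (F ↔ (((D → F) ∨ D) → ((D ↔ (F → D)) ↔ F))) = False ∨ False = False
D ↔ (((F ⊕ D) ⊕ F) ∨ (F ↔ (((D → F) ∨ D) → ((D ↔ (F → D)) ↔ F)))) = False ↔ False = True
F ∨ D = False ∨ False = False
(D ↔ (((F ⊕ D) ⊕ F) ∨ (F ↔ (((D → F) ∨ D) → ((D ↔ (F → D)) ↔ F))))) ⊕ (F ∨ D) = True ⊕ False = True

True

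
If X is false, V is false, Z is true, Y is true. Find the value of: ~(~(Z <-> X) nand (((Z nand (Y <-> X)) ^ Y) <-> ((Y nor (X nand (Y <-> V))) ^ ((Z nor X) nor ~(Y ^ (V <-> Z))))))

False

Z <-> X = True <-> False = False
~(Z <-> X) = ~False = True
Y <-> X = True <-> False = False
Z nand (Y <-> X) = True nand False = True
(Z nand (Y <-> X)) ^ Y = True ^ True = False
Y <-> V = True <-> False = False
X nand (Y <-> V) = False nand False = True
Y nor (X nand (Y <-> V)) = True nor True = False
Z nor X = True nor False = False
V <-> Z = False <-> True = False
Y ^ (V <-> Z) = True ^ False = True
~(Y ^ (V <-> Z)) = ~True = False
(Z nor X) nor ~(Y ^ (V <-> Z)) = False nor False = True
(Y nor (X nand (Y <-> V))) ^ ((Z nor X) nor ~(Y ^ (V <-> Z))) = False ^ True = True
((Z nand (Y <-> X)) ^ Y) <-> ((Y nor (X nand (Y <-> V))) ^ ((Z nor X) nor ~(Y ^ (V <-> Z)))) = False <-> True = False
~(Z <-> X) nand (((Z nand (Y <-> X)) ^ Y) <-> ((Y nor (X nand (Y <-> V))) ^ ((Z nor X) nor ~(Y ^ (V <-> Z))))) = True nand False = True
~(~(Z <-> X) nand (((Z nand (Y <-> X)) ^ Y) <-> ((Y nor (X nand (Y <-> V))) ^ ((Z nor X) nor ~(Y ^ (V <-> Z)))))) = ~True = False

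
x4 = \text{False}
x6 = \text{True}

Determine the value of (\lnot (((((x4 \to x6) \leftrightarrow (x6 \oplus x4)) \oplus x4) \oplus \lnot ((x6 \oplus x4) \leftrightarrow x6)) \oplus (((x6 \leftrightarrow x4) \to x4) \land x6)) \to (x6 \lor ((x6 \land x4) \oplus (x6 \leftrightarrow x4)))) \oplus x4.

\text{True}

x4 \to x6 = \text{False} \to \text{True} = \text{True}
x6 \oplus x4 = \text{True} \oplus \text{False} = \text{True}
(x4 \to x6) \leftrightarrow (x6 \oplus x4) = \text{True} \leftrightarrow \text{True} = \text{True}
((x4 \to x6) \leftrightarrow (x6 \oplus x4)) \oplus x4 = \text{True} \oplus \text{False} = \text{True}
x6 \oplus x4 = \text{True} \oplus \text{False} = \text{True}
(x6 \oplus x4) \leftrightarrow x6 = \text{True} \leftrightarrow \text{True} = \text{True}
\lnot ((x6 \oplus x4) \leftrightarrow x6) = \lnot \text{True} = \text{False}
(((x4 \to x6) \leftrightarrow (x6 \oplus x4)) \oplus x4) \oplus \lnot ((x6 \oplus x4) \leftrightarrow x6) = \text{True} \oplus \text{False} = \text{True}
x6 \leftrightarrow x4 = \text{True} \leftrightarrow \text{False} = \text{False}
(x6 \leftrightarrow x4) \to x4 = \text{False} \to \text{False} = \text{True}
((x6 \leftrightarrow x4) \to x4) \land x6 = \text{True} \land \text{True} = \text{True}
((((x4 \to x6) \leftrightarrow (x6 \oplus x4)) \oplus x4) \oplus \lnot ((x6 \oplus x4) \leftrightarrow x6)) \oplus (((x6 \leftrightarrow x4) \to x4) \land x6) = \text{True} \oplus \text{True} = \text{False}
\lnot (((((x4 \to x6) \leftrightarrow (x6 \oplus x4)) \oplus x4) \oplus \lnot ((x6 \oplus x4) \leftrightarrow x6)) \oplus (((x6 \leftrightarrow x4) \to x4) \land x6)) = \lnot \text{False} = \text{True}
x6 \land x4 = \text{True} \land \text{False} = \text{False}
x6 \leftrightarrow x4 = \text{True} \leftrightarrow \text{False} = \text{False}
(x6 \land x4) \oplus (x6 \leftrightarrow x4) = \text{False} \oplus \text{False} = \text{False}
x6 \lor ((x6 \land x4) \oplus (x6 \leftrightarrow x4)) = \text{True} \lor \text{False} = \text{True}
\lnot (((((x4 \to x6) \leftrightarrow (x6 \oplus x4)) \oplus x4) \oplus \lnot ((x6 \oplus x4) \leftrightarrow x6)) \oplus (((x6 \leftrightarrow x4) \to x4) \land x6)) \to (x6 \lor ((x6 \land x4) \oplus (x6 \leftrightarrow x4))) = \text{True} \to \text{True} = \text{True}
(\lnot (((((x4 \to x6) \leftrightarrow (x6 \oplus x4)) \oplus x4) \oplus \lnot ((x6 \oplus x4) \leftrightarrow x6)) \oplus (((x6 \leftrightarrow x4) \to x4) \land x6)) \to (x6 \lor ((x6 \land x4) \oplus (x6 \leftrightarrow x4)))) \oplus x4 = \text{True} \oplus \text{False} = \text{True}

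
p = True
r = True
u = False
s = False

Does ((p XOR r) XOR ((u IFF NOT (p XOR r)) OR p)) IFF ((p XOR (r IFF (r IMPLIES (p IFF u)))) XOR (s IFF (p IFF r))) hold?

True

Substituting p=True, r=True, u=False, s=False:
p XOR r = True XOR True = False
p XOR r = True XOR True = False
NOT (p XOR r) = NOT False = True
u IFF NOT (p XOR r) = False IFF True = False
(u IFF NOT (p XOR r)) OR p = False OR True = True
(p XOR r) XOR ((u IFF NOT (p XOR r)) OR p) = False XOR True = True
p IFF u = True IFF False = False
r IMPLIES (p IFF u) = True IMPLIES False = False
r IFF (r IMPLIES (p IFF u)) = True IFF False = False
p XOR (r IFF (r IMPLIES (p IFF u))) = True XOR False = True
p IFF r = True IFF True = True
s IFF (p IFF r) = False IFF True = False
(p XOR (r IFF (r IMPLIES (p IFF u)))) XOR (s IFF (p IFF r)) = True XOR False = True
((p XOR r) XOR ((u IFF NOT (p XOR r)) OR p)) IFF ((p XOR (r IFF (r IMPLIES (p IFF u)))) XOR (s IFF (p IFF r))) = True IFF True = True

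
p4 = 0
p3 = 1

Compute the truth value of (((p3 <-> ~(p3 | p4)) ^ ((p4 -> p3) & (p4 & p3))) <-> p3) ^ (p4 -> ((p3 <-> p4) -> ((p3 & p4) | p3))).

1

p3 | p4 = 1 | 0 = 1
~(p3 | p4) = ~1 = 0
p3 <-> ~(p3 | p4) = 1 <-> 0 = 0
p4 -> p3 = 0 -> 1 = 1
p4 & p3 = 0 & 1 = 0
(p4 -> p3) & (p4 & p3) = 1 & 0 = 0
(p3 <-> ~(p3 | p4)) ^ ((p4 -> p3) & (p4 & p3)) = 0 ^ 0 = 0
((p3 <-> ~(p3 | p4)) ^ ((p4 -> p3) & (p4 & p3))) <-> p3 = 0 <-> 1 = 0
p3 <-> p4 = 1 <-> 0 = 0
p3 & p4 = 1 & 0 = 0
(p3 & p4) | p3 = 0 | 1 = 1
(p3 <-> p4) -> ((p3 & p4) | p3) = 0 -> 1 = 1
p4 -> ((p3 <-> p4) -> ((p3 & p4) | p3)) = 0 -> 1 = 1
(((p3 <-> ~(p3 | p4)) ^ ((p4 -> p3) & (p4 & p3))) <-> p3) ^ (p4 -> ((p3 <-> p4) -> ((p3 & p4) | p3))) = 0 ^ 1 = 1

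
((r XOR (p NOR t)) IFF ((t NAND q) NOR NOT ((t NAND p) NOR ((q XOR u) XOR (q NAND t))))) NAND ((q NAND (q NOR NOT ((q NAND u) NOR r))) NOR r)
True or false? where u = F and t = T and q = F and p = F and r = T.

p NOR t = F NOR T = F
r XOR (p NOR t) = T XOR F = T
t NAND q = T NAND F = T
t NAND p = T NAND F = T
q XOR u = F XOR F = F
q NAND t = F NAND T = T
(q XOR u) XOR (q NAND t) = F XOR T = T
(t NAND p) NOR ((q XOR u) XOR (q NAND t)) = T NOR T = F
NOT ((t NAND p) NOR ((q XOR u) XOR (q NAND t))) = NOT F = T
(t NAND q) NOR NOT ((t NAND p) NOR ((q XOR u) XOR (q NAND t))) = T NOR T = F
(r XOR (p NOR t)) IFF ((t NAND q) NOR NOT ((t NAND p) NOR ((q XOR u) XOR (q NAND t)))) = T IFF F = F
q NAND u = F NAND F = T
(q NAND u) NOR r = T NOR T = F
NOT ((q NAND u) NOR r) = NOT F = T
q NOR NOT ((q NAND u) NOR r) = F NOR T = F
q NAND (q NOR NOT ((q NAND u) NOR r)) = F NAND F = T
(q NAND (q NOR NOT ((q NAND u) NOR r))) NOR r = T NOR T = F
((r XOR (p NOR t)) IFF ((t NAND q) NOR NOT ((t NAND p) NOR ((q XOR u) XOR (q NAND t))))) NAND ((q NAND (q NOR NOT ((q NAND u) NOR r))) NOR r) = F NAND F = T

T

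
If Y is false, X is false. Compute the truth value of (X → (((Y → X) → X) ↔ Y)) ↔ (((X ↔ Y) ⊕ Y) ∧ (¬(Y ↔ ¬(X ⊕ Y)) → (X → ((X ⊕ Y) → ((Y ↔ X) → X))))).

T

Substituting Y=F, X=F:
Y → X = F → F = T
(Y → X) → X = T → F = F
((Y → X) → X) ↔ Y = F ↔ F = T
X → (((Y → X) → X) ↔ Y) = F → T = T
X ↔ Y = F ↔ F = T
(X ↔ Y) ⊕ Y = T ⊕ F = T
X ⊕ Y = F ⊕ F = F
¬(X ⊕ Y) = ¬F = T
Y ↔ ¬(X ⊕ Y) = F ↔ T = F
¬(Y ↔ ¬(X ⊕ Y)) = ¬F = T
X ⊕ Y = F ⊕ F = F
Y ↔ X = F ↔ F = T
(Y ↔ X) → X = T → F = F
(X ⊕ Y) → ((Y ↔ X) → X) = F → F = T
X → ((X ⊕ Y) → ((Y ↔ X) → X)) = F → T = T
¬(Y ↔ ¬(X ⊕ Y)) → (X → ((X ⊕ Y) → ((Y ↔ X) → X))) = T → T = T
((X ↔ Y) ⊕ Y) ∧ (¬(Y ↔ ¬(X ⊕ Y)) → (X → ((X ⊕ Y) → ((Y ↔ X) → X)))) = T ∧ T = T
(X → (((Y → X) → X) ↔ Y)) ↔ (((X ↔ Y) ⊕ Y) ∧ (¬(Y ↔ ¬(X ⊕ Y)) → (X → ((X ⊕ Y) → ((Y ↔ X) → X))))) = T ↔ T = T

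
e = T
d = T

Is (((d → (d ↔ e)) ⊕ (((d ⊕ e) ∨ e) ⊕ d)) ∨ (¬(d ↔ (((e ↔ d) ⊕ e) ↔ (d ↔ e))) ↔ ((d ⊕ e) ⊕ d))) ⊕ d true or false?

Substituting e=T, d=T:
d ↔ e = T ↔ T = T
d → (d ↔ e) = T → T = T
d ⊕ e = T ⊕ T = F
(d ⊕ e) ∨ e = F ∨ T = T
((d ⊕ e) ∨ e) ⊕ d = T ⊕ T = F
(d → (d ↔ e)) ⊕ (((d ⊕ e) ∨ e) ⊕ d) = T ⊕ F = T
e ↔ d = T ↔ T = T
(e ↔ d) ⊕ e = T ⊕ T = F
d ↔ e = T ↔ T = T
((e ↔ d) ⊕ e) ↔ (d ↔ e) = F ↔ T = F
d ↔ (((e ↔ d) ⊕ e) ↔ (d ↔ e)) = T ↔ F = F
¬(d ↔ (((e ↔ d) ⊕ e) ↔ (d ↔ e))) = ¬F = T
d ⊕ e = T ⊕ T = F
(d ⊕ e) ⊕ d = F ⊕ T = T
¬(d ↔ (((e ↔ d) ⊕ e) ↔ (d ↔ e))) ↔ ((d ⊕ e) ⊕ d) = T ↔ T = T
((d → (d ↔ e)) ⊕ (((d ⊕ e) ∨ e) ⊕ d)) ∨ (¬(d ↔ (((e ↔ d) ⊕ e) ↔ (d ↔ e))) ↔ ((d ⊕ e) ⊕ d)) = T ∨ T = T
(((d → (d ↔ e)) ⊕ (((d ⊕ e) ∨ e) ⊕ d)) ∨ (¬(d ↔ (((e ↔ d) ⊕ e) ↔ (d ↔ e))) ↔ ((d ⊕ e) ⊕ d))) ⊕ d = T ⊕ T = F

F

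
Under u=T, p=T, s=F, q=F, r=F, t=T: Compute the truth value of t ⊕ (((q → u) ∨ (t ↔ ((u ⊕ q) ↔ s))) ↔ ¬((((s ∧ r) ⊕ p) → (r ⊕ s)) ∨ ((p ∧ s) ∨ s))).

Substituting u=T, p=T, s=F, q=F, r=F, t=T:
q → u = F → T = T
u ⊕ q = T ⊕ F = T
(u ⊕ q) ↔ s = T ↔ F = F
t ↔ ((u ⊕ q) ↔ s) = T ↔ F = F
(q → u) ∨ (t ↔ ((u ⊕ q) ↔ s)) = T ∨ F = T
s ∧ r = F ∧ F = F
(s ∧ r) ⊕ p = F ⊕ T = T
r ⊕ s = F ⊕ F = F
((s ∧ r) ⊕ p) → (r ⊕ s) = T → F = F
p ∧ s = T ∧ F = F
(p ∧ s) ∨ s = F ∨ F = F
(((s ∧ r) ⊕ p) → (r ⊕ s)) ∨ ((p ∧ s) ∨ s) = F ∨ F = F
¬((((s ∧ r) ⊕ p) → (r ⊕ s)) ∨ ((p ∧ s) ∨ s)) = ¬F = T
((q → u) ∨ (t ↔ ((u ⊕ q) ↔ s))) ↔ ¬((((s ∧ r) ⊕ p) → (r ⊕ s)) ∨ ((p ∧ s) ∨ s)) = T ↔ T = T
t ⊕ (((q → u) ∨ (t ↔ ((u ⊕ q) ↔ s))) ↔ ¬((((s ∧ r) ⊕ p) → (r ⊕ s)) ∨ ((p ∧ s) ∨ s))) = T ⊕ T = F

F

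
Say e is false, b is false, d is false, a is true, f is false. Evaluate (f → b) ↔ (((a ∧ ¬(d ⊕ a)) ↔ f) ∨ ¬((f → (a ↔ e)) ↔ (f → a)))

Substituting e=F, b=F, d=F, a=T, f=F:
f → b = F → F = T
d ⊕ a = F ⊕ T = T
¬(d ⊕ a) = ¬T = F
a ∧ ¬(d ⊕ a) = T ∧ F = F
(a ∧ ¬(d ⊕ a)) ↔ f = F ↔ F = T
a ↔ e = T ↔ F = F
f → (a ↔ e) = F → F = T
f → a = F → T = T
(f → (a ↔ e)) ↔ (f → a) = T ↔ T = T
¬((f → (a ↔ e)) ↔ (f → a)) = ¬T = F
((a ∧ ¬(d ⊕ a)) ↔ f) ∨ ¬((f → (a ↔ e)) ↔ (f → a)) = T ∨ F = T
(f → b) ↔ (((a ∧ ¬(d ⊕ a)) ↔ f) ∨ ¬((f → (a ↔ e)) ↔ (f → a))) = T ↔ T = T

T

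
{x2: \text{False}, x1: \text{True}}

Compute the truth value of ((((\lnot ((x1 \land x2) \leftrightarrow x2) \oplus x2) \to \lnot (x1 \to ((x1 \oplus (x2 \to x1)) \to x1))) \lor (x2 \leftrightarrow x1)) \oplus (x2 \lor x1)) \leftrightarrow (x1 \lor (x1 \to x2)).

\text{False}

x1 \land x2 = \text{True} \land \text{False} = \text{False}
(x1 \land x2) \leftrightarrow x2 = \text{False} \leftrightarrow \text{False} = \text{True}
\lnot ((x1 \land x2) \leftrightarrow x2) = \lnot \text{True} = \text{False}
\lnot ((x1 \land x2) \leftrightarrow x2) \oplus x2 = \text{False} \oplus \text{False} = \text{False}
x2 \to x1 = \text{False} \to \text{True} = \text{True}
x1 \oplus (x2 \to x1) = \text{True} \oplus \text{True} = \text{False}
(x1 \oplus (x2 \to x1)) \to x1 = \text{False} \to \text{True} = \text{True}
x1 \to ((x1 \oplus (x2 \to x1)) \to x1) = \text{True} \to \text{True} = \text{True}
\lnot (x1 \to ((x1 \oplus (x2 \to x1)) \to x1)) = \lnot \text{True} = \text{False}
(\lnot ((x1 \land x2) \leftrightarrow x2) \oplus x2) \to \lnot (x1 \to ((x1 \oplus (x2 \to x1)) \to x1)) = \text{False} \to \text{False} = \text{True}
x2 \leftrightarrow x1 = \text{False} \leftrightarrow \text{True} = \text{False}
((\lnot ((x1 \land x2) \leftrightarrow x2) \oplus x2) \to \lnot (x1 \to ((x1 \oplus (x2 \to x1)) \to x1))) \lor (x2 \leftrightarrow x1) = \text{True} \lor \text{False} = \text{True}
x2 \lor x1 = \text{False} \lor \text{True} = \text{True}
(((\lnot ((x1 \land x2) \leftrightarrow x2) \oplus x2) \to \lnot (x1 \to ((x1 \oplus (x2 \to x1)) \to x1))) \lor (x2 \leftrightarrow x1)) \oplus (x2 \lor x1) = \text{True} \oplus \text{True} = \text{False}
x1 \to x2 = \text{True} \to \text{False} = \text{False}
x1 \lor (x1 \to x2) = \text{True} \lor \text{False} = \text{True}
((((\lnot ((x1 \land x2) \leftrightarrow x2) \oplus x2) \to \lnot (x1 \to ((x1 \oplus (x2 \to x1)) \to x1))) \lor (x2 \leftrightarrow x1)) \oplus (x2 \lor x1)) \leftrightarrow (x1 \lor (x1 \to x2)) = \text{False} \leftrightarrow \text{True} = \text{False}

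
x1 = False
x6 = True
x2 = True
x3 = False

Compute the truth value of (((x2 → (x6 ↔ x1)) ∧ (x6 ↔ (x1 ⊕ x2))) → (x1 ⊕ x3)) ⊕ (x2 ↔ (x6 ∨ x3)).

x6 ↔ x1 = True ↔ False = False
x2 → (x6 ↔ x1) = True → False = False
x1 ⊕ x2 = False ⊕ True = True
x6 ↔ (x1 ⊕ x2) = True ↔ True = True
(x2 → (x6 ↔ x1)) ∧ (x6 ↔ (x1 ⊕ x2)) = False ∧ True = False
x1 ⊕ x3 = False ⊕ False = False
((x2 → (x6 ↔ x1)) ∧ (x6 ↔ (x1 ⊕ x2))) → (x1 ⊕ x3) = False → False = True
x6 ∨ x3 = True ∨ False = True
x2 ↔ (x6 ∨ x3) = True ↔ True = True
(((x2 → (x6 ↔ x1)) ∧ (x6 ↔ (x1 ⊕ x2))) → (x1 ⊕ x3)) ⊕ (x2 ↔ (x6 ∨ x3)) = True ⊕ True = False

False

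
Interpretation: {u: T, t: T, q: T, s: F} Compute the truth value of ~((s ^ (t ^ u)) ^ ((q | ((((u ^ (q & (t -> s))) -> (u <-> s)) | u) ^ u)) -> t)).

F

Substituting u=T, t=T, q=T, s=F:
t ^ u = T ^ T = F
s ^ (t ^ u) = F ^ F = F
t -> s = T -> F = F
q & (t -> s) = T & F = F
u ^ (q & (t -> s)) = T ^ F = T
u <-> s = T <-> F = F
(u ^ (q & (t -> s))) -> (u <-> s) = T -> F = F
((u ^ (q & (t -> s))) -> (u <-> s)) | u = F | T = T
(((u ^ (q & (t -> s))) -> (u <-> s)) | u) ^ u = T ^ T = F
q | ((((u ^ (q & (t -> s))) -> (u <-> s)) | u) ^ u) = T | F = T
(q | ((((u ^ (q & (t -> s))) -> (u <-> s)) | u) ^ u)) -> t = T -> T = T
(s ^ (t ^ u)) ^ ((q | ((((u ^ (q & (t -> s))) -> (u <-> s)) | u) ^ u)) -> t) = F ^ T = T
~((s ^ (t ^ u)) ^ ((q | ((((u ^ (q & (t -> s))) -> (u <-> s)) | u) ^ u)) -> t)) = ~T = F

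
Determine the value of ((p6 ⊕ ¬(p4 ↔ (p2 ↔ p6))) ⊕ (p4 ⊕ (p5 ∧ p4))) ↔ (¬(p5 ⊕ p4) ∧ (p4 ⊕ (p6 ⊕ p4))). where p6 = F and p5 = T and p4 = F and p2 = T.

p2 ↔ p6 = T ↔ F = F
p4 ↔ (p2 ↔ p6) = F ↔ F = T
¬(p4 ↔ (p2 ↔ p6)) = ¬T = F
p6 ⊕ ¬(p4 ↔ (p2 ↔ p6)) = F ⊕ F = F
p5 ∧ p4 = T ∧ F = F
p4 ⊕ (p5 ∧ p4) = F ⊕ F = F
(p6 ⊕ ¬(p4 ↔ (p2 ↔ p6))) ⊕ (p4 ⊕ (p5 ∧ p4)) = F ⊕ F = F
p5 ⊕ p4 = T ⊕ F = T
¬(p5 ⊕ p4) = ¬T = F
p6 ⊕ p4 = F ⊕ F = F
p4 ⊕ (p6 ⊕ p4) = F ⊕ F = F
¬(p5 ⊕ p4) ∧ (p4 ⊕ (p6 ⊕ p4)) = F ∧ F = F
((p6 ⊕ ¬(p4 ↔ (p2 ↔ p6))) ⊕ (p4 ⊕ (p5 ∧ p4))) ↔ (¬(p5 ⊕ p4) ∧ (p4 ⊕ (p6 ⊕ p4))) = F ↔ F = T

T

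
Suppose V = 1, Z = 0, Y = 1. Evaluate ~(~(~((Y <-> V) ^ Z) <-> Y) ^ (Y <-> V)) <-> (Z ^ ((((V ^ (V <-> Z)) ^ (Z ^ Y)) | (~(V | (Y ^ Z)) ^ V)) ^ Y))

0

Y <-> V = 1 <-> 1 = 1
(Y <-> V) ^ Z = 1 ^ 0 = 1
~((Y <-> V) ^ Z) = ~1 = 0
~((Y <-> V) ^ Z) <-> Y = 0 <-> 1 = 0
~(~((Y <-> V) ^ Z) <-> Y) = ~0 = 1
Y <-> V = 1 <-> 1 = 1
~(~((Y <-> V) ^ Z) <-> Y) ^ (Y <-> V) = 1 ^ 1 = 0
~(~(~((Y <-> V) ^ Z) <-> Y) ^ (Y <-> V)) = ~0 = 1
V <-> Z = 1 <-> 0 = 0
V ^ (V <-> Z) = 1 ^ 0 = 1
Z ^ Y = 0 ^ 1 = 1
(V ^ (V <-> Z)) ^ (Z ^ Y) = 1 ^ 1 = 0
Y ^ Z = 1 ^ 0 = 1
V | (Y ^ Z) = 1 | 1 = 1
~(V | (Y ^ Z)) = ~1 = 0
~(V | (Y ^ Z)) ^ V = 0 ^ 1 = 1
((V ^ (V <-> Z)) ^ (Z ^ Y)) | (~(V | (Y ^ Z)) ^ V) = 0 | 1 = 1
(((V ^ (V <-> Z)) ^ (Z ^ Y)) | (~(V | (Y ^ Z)) ^ V)) ^ Y = 1 ^ 1 = 0
Z ^ ((((V ^ (V <-> Z)) ^ (Z ^ Y)) | (~(V | (Y ^ Z)) ^ V)) ^ Y) = 0 ^ 0 = 0
~(~(~((Y <-> V) ^ Z) <-> Y) ^ (Y <-> V)) <-> (Z ^ ((((V ^ (V <-> Z)) ^ (Z ^ Y)) | (~(V | (Y ^ Z)) ^ V)) ^ Y)) = 1 <-> 0 = 0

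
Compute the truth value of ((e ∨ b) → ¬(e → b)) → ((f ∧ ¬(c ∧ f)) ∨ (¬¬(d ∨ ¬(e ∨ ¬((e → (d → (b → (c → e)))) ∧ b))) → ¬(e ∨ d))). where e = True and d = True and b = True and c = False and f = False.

e ∨ b = True ∨ True = True
e → b = True → True = True
¬(e → b) = ¬True = False
(e ∨ b) → ¬(e → b) = True → False = False
c ∧ f = False ∧ False = False
¬(c ∧ f) = ¬False = True
f ∧ ¬(c ∧ f) = False ∧ True = False
c → e = False → True = True
b → (c → e) = True → True = True
d → (b → (c → e)) = True → True = True
e → (d → (b → (c → e))) = True → True = True
(e → (d → (b → (c → e)))) ∧ b = True ∧ True = True
¬((e → (d → (b → (c → e)))) ∧ b) = ¬True = False
e ∨ ¬((e → (d → (b → (c → e)))) ∧ b) = True ∨ False = True
¬(e ∨ ¬((e → (d → (b → (c → e)))) ∧ b)) = ¬True = False
d ∨ ¬(e ∨ ¬((e → (d → (b → (c → e)))) ∧ b)) = True ∨ False = True
¬(d ∨ ¬(e ∨ ¬((e → (d → (b → (c → e)))) ∧ b))) = ¬True = False
¬¬(d ∨ ¬(e ∨ ¬((e → (d → (b → (c → e)))) ∧ b))) = ¬False = True
e ∨ d = True ∨ True = True
¬(e ∨ d) = ¬True = False
¬¬(d ∨ ¬(e ∨ ¬((e → (d → (b → (c → e)))) ∧ b))) → ¬(e ∨ d) = True → False = False
(f ∧ ¬(c ∧ f)) ∨ (¬¬(d ∨ ¬(e ∨ ¬((e → (d → (b → (c → e)))) ∧ b))) → ¬(e ∨ d)) = False ∨ False = False
((e ∨ b) → ¬(e → b)) → ((f ∧ ¬(c ∧ f)) ∨ (¬¬(d ∨ ¬(e ∨ ¬((e → (d → (b → (c → e)))) ∧ b))) → ¬(e ∨ d))) = False → False = True

True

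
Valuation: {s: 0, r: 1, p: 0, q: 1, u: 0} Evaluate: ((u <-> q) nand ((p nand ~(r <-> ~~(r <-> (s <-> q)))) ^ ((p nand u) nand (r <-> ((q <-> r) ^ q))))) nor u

0

Substituting s=0, r=1, p=0, q=1, u=0:
u <-> q = 0 <-> 1 = 0
s <-> q = 0 <-> 1 = 0
r <-> (s <-> q) = 1 <-> 0 = 0
~(r <-> (s <-> q)) = ~0 = 1
~~(r <-> (s <-> q)) = ~1 = 0
r <-> ~~(r <-> (s <-> q)) = 1 <-> 0 = 0
~(r <-> ~~(r <-> (s <-> q))) = ~0 = 1
p nand ~(r <-> ~~(r <-> (s <-> q))) = 0 nand 1 = 1
p nand u = 0 nand 0 = 1
q <-> r = 1 <-> 1 = 1
(q <-> r) ^ q = 1 ^ 1 = 0
r <-> ((q <-> r) ^ q) = 1 <-> 0 = 0
(p nand u) nand (r <-> ((q <-> r) ^ q)) = 1 nand 0 = 1
(p nand ~(r <-> ~~(r <-> (s <-> q)))) ^ ((p nand u) nand (r <-> ((q <-> r) ^ q))) = 1 ^ 1 = 0
(u <-> q) nand ((p nand ~(r <-> ~~(r <-> (s <-> q)))) ^ ((p nand u) nand (r <-> ((q <-> r) ^ q)))) = 0 nand 0 = 1
((u <-> q) nand ((p nand ~(r <-> ~~(r <-> (s <-> q)))) ^ ((p nand u) nand (r <-> ((q <-> r) ^ q))))) nor u = 1 nor 0 = 0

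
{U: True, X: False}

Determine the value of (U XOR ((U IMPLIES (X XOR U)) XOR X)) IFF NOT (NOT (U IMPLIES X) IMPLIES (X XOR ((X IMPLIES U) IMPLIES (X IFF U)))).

False

Substituting U=True, X=False:
X XOR U = False XOR True = True
U IMPLIES (X XOR U) = True IMPLIES True = True
(U IMPLIES (X XOR U)) XOR X = True XOR False = True
U XOR ((U IMPLIES (X XOR U)) XOR X) = True XOR True = False
U IMPLIES X = True IMPLIES False = False
NOT (U IMPLIES X) = NOT False = True
X IMPLIES U = False IMPLIES True = True
X IFF U = False IFF True = False
(X IMPLIES U) IMPLIES (X IFF U) = True IMPLIES False = False
X XOR ((X IMPLIES U) IMPLIES (X IFF U)) = False XOR False = False
NOT (U IMPLIES X) IMPLIES (X XOR ((X IMPLIES U) IMPLIES (X IFF U))) = True IMPLIES False = False
NOT (NOT (U IMPLIES X) IMPLIES (X XOR ((X IMPLIES U) IMPLIES (X IFF U)))) = NOT False = True
(U XOR ((U IMPLIES (X XOR U)) XOR X)) IFF NOT (NOT (U IMPLIES X) IMPLIES (X XOR ((X IMPLIES U) IMPLIES (X IFF U)))) = False IFF True = False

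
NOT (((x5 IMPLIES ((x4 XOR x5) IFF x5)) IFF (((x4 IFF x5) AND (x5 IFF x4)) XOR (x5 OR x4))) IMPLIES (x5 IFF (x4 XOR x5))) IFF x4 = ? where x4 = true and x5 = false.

x4 XOR x5 = true XOR false = true
(x4 XOR x5) IFF x5 = true IFF false = false
x5 IMPLIES ((x4 XOR x5) IFF x5) = false IMPLIES false = true
x4 IFF x5 = true IFF false = false
x5 IFF x4 = false IFF true = false
(x4 IFF x5) AND (x5 IFF x4) = false AND false = false
x5 OR x4 = false OR true = true
((x4 IFF x5) AND (x5 IFF x4)) XOR (x5 OR x4) = false XOR true = true
(x5 IMPLIES ((x4 XOR x5) IFF x5)) IFF (((x4 IFF x5) AND (x5 IFF x4)) XOR (x5 OR x4)) = true IFF true = true
x4 XOR x5 = true XOR false = true
x5 IFF (x4 XOR x5) = false IFF true = false
((x5 IMPLIES ((x4 XOR x5) IFF x5)) IFF (((x4 IFF x5) AND (x5 IFF x4)) XOR (x5 OR x4))) IMPLIES (x5 IFF (x4 XOR x5)) = true IMPLIES false = false
NOT (((x5 IMPLIES ((x4 XOR x5) IFF x5)) IFF (((x4 IFF x5) AND (x5 IFF x4)) XOR (x5 OR x4))) IMPLIES (x5 IFF (x4 XOR x5))) = NOT false = true
NOT (((x5 IMPLIES ((x4 XOR x5) IFF x5)) IFF (((x4 IFF x5) AND (x5 IFF x4)) XOR (x5 OR x4))) IMPLIES (x5 IFF (x4 XOR x5))) IFF x4 = true IFF true = true

true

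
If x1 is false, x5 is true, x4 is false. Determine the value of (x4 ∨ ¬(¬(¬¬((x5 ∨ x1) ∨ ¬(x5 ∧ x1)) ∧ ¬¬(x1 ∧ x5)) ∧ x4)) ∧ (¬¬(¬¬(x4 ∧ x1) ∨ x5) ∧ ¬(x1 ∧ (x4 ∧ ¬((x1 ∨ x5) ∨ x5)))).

T

Substituting x1=F, x5=T, x4=F:
x5 ∨ x1 = T ∨ F = T
x5 ∧ x1 = T ∧ F = F
¬(x5 ∧ x1) = ¬F = T
(x5 ∨ x1) ∨ ¬(x5 ∧ x1) = T ∨ T = T
¬((x5 ∨ x1) ∨ ¬(x5 ∧ x1)) = ¬T = F
¬¬((x5 ∨ x1) ∨ ¬(x5 ∧ x1)) = ¬F = T
x1 ∧ x5 = F ∧ T = F
¬(x1 ∧ x5) = ¬F = T
¬¬(x1 ∧ x5) = ¬T = F
¬¬((x5 ∨ x1) ∨ ¬(x5 ∧ x1)) ∧ ¬¬(x1 ∧ x5) = T ∧ F = F
¬(¬¬((x5 ∨ x1) ∨ ¬(x5 ∧ x1)) ∧ ¬¬(x1 ∧ x5)) = ¬F = T
¬(¬¬((x5 ∨ x1) ∨ ¬(x5 ∧ x1)) ∧ ¬¬(x1 ∧ x5)) ∧ x4 = T ∧ F = F
¬(¬(¬¬((x5 ∨ x1) ∨ ¬(x5 ∧ x1)) ∧ ¬¬(x1 ∧ x5)) ∧ x4) = ¬F = T
x4 ∨ ¬(¬(¬¬((x5 ∨ x1) ∨ ¬(x5 ∧ x1)) ∧ ¬¬(x1 ∧ x5)) ∧ x4) = F ∨ T = T
x4 ∧ x1 = F ∧ F = F
¬(x4 ∧ x1) = ¬F = T
¬¬(x4 ∧ x1) = ¬T = F
¬¬(x4 ∧ x1) ∨ x5 = F ∨ T = T
¬(¬¬(x4 ∧ x1) ∨ x5) = ¬T = F
¬¬(¬¬(x4 ∧ x1) ∨ x5) = ¬F = T
x1 ∨ x5 = F ∨ T = T
(x1 ∨ x5) ∨ x5 = T ∨ T = T
¬((x1 ∨ x5) ∨ x5) = ¬T = F
x4 ∧ ¬((x1 ∨ x5) ∨ x5) = F ∧ F = F
x1 ∧ (x4 ∧ ¬((x1 ∨ x5) ∨ x5)) = F ∧ F = F
¬(x1 ∧ (x4 ∧ ¬((x1 ∨ x5) ∨ x5))) = ¬F = T
¬¬(¬¬(x4 ∧ x1) ∨ x5) ∧ ¬(x1 ∧ (x4 ∧ ¬((x1 ∨ x5) ∨ x5))) = T ∧ T = T
(x4 ∨ ¬(¬(¬¬((x5 ∨ x1) ∨ ¬(x5 ∧ x1)) ∧ ¬¬(x1 ∧ x5)) ∧ x4)) ∧ (¬¬(¬¬(x4 ∧ x1) ∨ x5) ∧ ¬(x1 ∧ (x4 ∧ ¬((x1 ∨ x5) ∨ x5)))) = T ∧ T = T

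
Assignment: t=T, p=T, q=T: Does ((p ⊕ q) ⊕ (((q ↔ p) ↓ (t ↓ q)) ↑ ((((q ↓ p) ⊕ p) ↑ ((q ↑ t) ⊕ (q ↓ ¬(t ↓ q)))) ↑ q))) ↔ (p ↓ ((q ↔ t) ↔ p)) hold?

F

p ⊕ q = T ⊕ T = F
q ↔ p = T ↔ T = T
t ↓ q = T ↓ T = F
(q ↔ p) ↓ (t ↓ q) = T ↓ F = F
q ↓ p = T ↓ T = F
(q ↓ p) ⊕ p = F ⊕ T = T
q ↑ t = T ↑ T = F
t ↓ q = T ↓ T = F
¬(t ↓ q) = ¬F = T
q ↓ ¬(t ↓ q) = T ↓ T = F
(q ↑ t) ⊕ (q ↓ ¬(t ↓ q)) = F ⊕ F = F
((q ↓ p) ⊕ p) ↑ ((q ↑ t) ⊕ (q ↓ ¬(t ↓ q))) = T ↑ F = T
(((q ↓ p) ⊕ p) ↑ ((q ↑ t) ⊕ (q ↓ ¬(t ↓ q)))) ↑ q = T ↑ T = F
((q ↔ p) ↓ (t ↓ q)) ↑ ((((q ↓ p) ⊕ p) ↑ ((q ↑ t) ⊕ (q ↓ ¬(t ↓ q)))) ↑ q) = F ↑ F = T
(p ⊕ q) ⊕ (((q ↔ p) ↓ (t ↓ q)) ↑ ((((q ↓ p) ⊕ p) ↑ ((q ↑ t) ⊕ (q ↓ ¬(t ↓ q)))) ↑ q)) = F ⊕ T = T
q ↔ t = T ↔ T = T
(q ↔ t) ↔ p = T ↔ T = T
p ↓ ((q ↔ t) ↔ p) = T ↓ T = F
((p ⊕ q) ⊕ (((q ↔ p) ↓ (t ↓ q)) ↑ ((((q ↓ p) ⊕ p) ↑ ((q ↑ t) ⊕ (q ↓ ¬(t ↓ q)))) ↑ q))) ↔ (p ↓ ((q ↔ t) ↔ p)) = T ↔ F = F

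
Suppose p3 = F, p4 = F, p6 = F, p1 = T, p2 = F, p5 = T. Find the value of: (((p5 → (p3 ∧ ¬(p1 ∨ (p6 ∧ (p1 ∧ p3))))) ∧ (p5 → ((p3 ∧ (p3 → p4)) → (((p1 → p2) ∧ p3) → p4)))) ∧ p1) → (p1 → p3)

p1 ∧ p3 = T ∧ F = F
p6 ∧ (p1 ∧ p3) = F ∧ F = F
p1 ∨ (p6 ∧ (p1 ∧ p3)) = T ∨ F = T
¬(p1 ∨ (p6 ∧ (p1 ∧ p3))) = ¬T = F
p3 ∧ ¬(p1 ∨ (p6 ∧ (p1 ∧ p3))) = F ∧ F = F
p5 → (p3 ∧ ¬(p1 ∨ (p6 ∧ (p1 ∧ p3)))) = T → F = F
p3 → p4 = F → F = T
p3 ∧ (p3 → p4) = F ∧ T = F
p1 → p2 = T → F = F
(p1 → p2) ∧ p3 = F ∧ F = F
((p1 → p2) ∧ p3) → p4 = F → F = T
(p3 ∧ (p3 → p4)) → (((p1 → p2) ∧ p3) → p4) = F → T = T
p5 → ((p3 ∧ (p3 → p4)) → (((p1 → p2) ∧ p3) → p4)) = T → T = T
(p5 → (p3 ∧ ¬(p1 ∨ (p6 ∧ (p1 ∧ p3))))) ∧ (p5 → ((p3 ∧ (p3 → p4)) → (((p1 → p2) ∧ p3) → p4))) = F ∧ T = F
((p5 → (p3 ∧ ¬(p1 ∨ (p6 ∧ (p1 ∧ p3))))) ∧ (p5 → ((p3 ∧ (p3 → p4)) → (((p1 → p2) ∧ p3) → p4)))) ∧ p1 = F ∧ T = F
p1 → p3 = T → F = F
(((p5 → (p3 ∧ ¬(p1 ∨ (p6 ∧ (p1 ∧ p3))))) ∧ (p5 → ((p3 ∧ (p3 → p4)) → (((p1 → p2) ∧ p3) → p4)))) ∧ p1) → (p1 → p3) = F → F = T

T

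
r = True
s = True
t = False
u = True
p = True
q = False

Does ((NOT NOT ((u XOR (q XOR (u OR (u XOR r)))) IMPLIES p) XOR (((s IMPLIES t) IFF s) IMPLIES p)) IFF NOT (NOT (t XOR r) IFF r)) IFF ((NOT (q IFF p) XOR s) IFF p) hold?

True

Substituting r=True, s=True, t=False, u=True, p=True, q=False:
u XOR r = True XOR True = False
u OR (u XOR r) = True OR False = True
q XOR (u OR (u XOR r)) = False XOR True = True
u XOR (q XOR (u OR (u XOR r))) = True XOR True = False
(u XOR (q XOR (u OR (u XOR r)))) IMPLIES p = False IMPLIES True = True
NOT ((u XOR (q XOR (u OR (u XOR r)))) IMPLIES p) = NOT True = False
NOT NOT ((u XOR (q XOR (u OR (u XOR r)))) IMPLIES p) = NOT False = True
s IMPLIES t = True IMPLIES False = False
(s IMPLIES t) IFF s = False IFF True = False
((s IMPLIES t) IFF s) IMPLIES p = False IMPLIES True = True
NOT NOT ((u XOR (q XOR (u OR (u XOR r)))) IMPLIES p) XOR (((s IMPLIES t) IFF s) IMPLIES p) = True XOR True = False
t XOR r = False XOR True = True
NOT (t XOR r) = NOT True = False
NOT (t XOR r) IFF r = False IFF True = False
NOT (NOT (t XOR r) IFF r) = NOT False = True
(NOT NOT ((u XOR (q XOR (u OR (u XOR r)))) IMPLIES p) XOR (((s IMPLIES t) IFF s) IMPLIES p)) IFF NOT (NOT (t XOR r) IFF r) = False IFF True = False
q IFF p = False IFF True = False
NOT (q IFF p) = NOT False = True
NOT (q IFF p) XOR s = True XOR True = False
(NOT (q IFF p) XOR s) IFF p = False IFF True = False
((NOT NOT ((u XOR (q XOR (u OR (u XOR r)))) IMPLIES p) XOR (((s IMPLIES t) IFF s) IMPLIES p)) IFF NOT (NOT (t XOR r) IFF r)) IFF ((NOT (q IFF p) XOR s) IFF p) = False IFF False = True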